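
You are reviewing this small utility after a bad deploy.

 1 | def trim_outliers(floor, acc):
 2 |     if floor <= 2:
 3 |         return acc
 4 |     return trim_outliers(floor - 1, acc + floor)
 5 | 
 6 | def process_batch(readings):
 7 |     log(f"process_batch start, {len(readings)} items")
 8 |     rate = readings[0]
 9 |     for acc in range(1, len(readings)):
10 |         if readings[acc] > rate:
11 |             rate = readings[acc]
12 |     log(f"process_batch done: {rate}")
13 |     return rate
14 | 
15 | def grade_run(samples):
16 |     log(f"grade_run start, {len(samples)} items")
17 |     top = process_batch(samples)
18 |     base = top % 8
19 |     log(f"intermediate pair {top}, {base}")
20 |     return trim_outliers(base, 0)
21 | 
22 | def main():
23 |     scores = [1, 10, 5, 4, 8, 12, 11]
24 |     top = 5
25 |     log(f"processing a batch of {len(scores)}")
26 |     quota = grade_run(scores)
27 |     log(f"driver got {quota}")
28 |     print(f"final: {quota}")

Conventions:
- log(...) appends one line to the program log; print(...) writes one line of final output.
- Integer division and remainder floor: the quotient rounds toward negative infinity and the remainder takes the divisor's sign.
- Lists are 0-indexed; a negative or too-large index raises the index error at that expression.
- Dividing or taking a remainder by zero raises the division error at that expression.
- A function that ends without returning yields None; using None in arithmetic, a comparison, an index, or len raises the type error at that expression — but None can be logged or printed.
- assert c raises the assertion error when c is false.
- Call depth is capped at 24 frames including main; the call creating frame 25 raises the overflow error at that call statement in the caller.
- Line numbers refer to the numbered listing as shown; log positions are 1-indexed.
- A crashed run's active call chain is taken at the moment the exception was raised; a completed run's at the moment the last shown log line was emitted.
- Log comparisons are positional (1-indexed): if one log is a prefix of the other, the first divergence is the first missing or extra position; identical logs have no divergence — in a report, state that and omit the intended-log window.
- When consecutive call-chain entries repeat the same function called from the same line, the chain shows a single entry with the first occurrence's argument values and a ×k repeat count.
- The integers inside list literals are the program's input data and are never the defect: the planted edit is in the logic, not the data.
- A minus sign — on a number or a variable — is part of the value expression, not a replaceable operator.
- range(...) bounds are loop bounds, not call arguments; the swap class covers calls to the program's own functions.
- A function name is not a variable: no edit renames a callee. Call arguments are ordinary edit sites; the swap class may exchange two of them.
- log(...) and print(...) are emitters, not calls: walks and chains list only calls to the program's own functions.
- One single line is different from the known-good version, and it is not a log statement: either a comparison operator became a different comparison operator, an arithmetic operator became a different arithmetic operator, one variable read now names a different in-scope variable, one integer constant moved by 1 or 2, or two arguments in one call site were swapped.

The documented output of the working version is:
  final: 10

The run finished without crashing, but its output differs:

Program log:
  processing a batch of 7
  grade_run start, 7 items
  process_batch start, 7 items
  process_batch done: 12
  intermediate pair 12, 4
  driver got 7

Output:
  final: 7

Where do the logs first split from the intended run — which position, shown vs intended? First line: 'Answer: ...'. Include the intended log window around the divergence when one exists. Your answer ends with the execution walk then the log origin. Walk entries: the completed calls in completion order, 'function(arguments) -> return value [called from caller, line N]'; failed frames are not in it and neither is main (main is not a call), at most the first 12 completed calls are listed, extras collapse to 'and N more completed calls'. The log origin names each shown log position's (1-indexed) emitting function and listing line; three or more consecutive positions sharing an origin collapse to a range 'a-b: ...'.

Answer: position 6 — the shown line 'driver got 7' should read 'driver got 10'.
Intended log window:
  4: process_batch done: 12
  5: intermediate pair 12, 4
  6: driver got 10
Execution walk:
  process_batch([1, 10, 5, 4, 8, 12, 11]) -> 12  [called from grade_run, line 17]
  trim_outliers(2, 7) -> 7  [called from trim_outliers, line 4]
  trim_outliers(3, 4) -> 7  [called from trim_outliers, line 4]
  trim_outliers(4, 0) -> 7  [called from grade_run, line 20]
  grade_run([1, 10, 5, 4, 8, 12, 11]) -> 7  [called from main, line 26]
Origin of each log line:
  1: emitted by main (line 25)
  2: emitted by grade_run (line 16)
  3: emitted by process_batch (line 7)
  4: emitted by process_batch (line 12)
  5: emitted by grade_run (line 19)
  6: emitted by main (line 27)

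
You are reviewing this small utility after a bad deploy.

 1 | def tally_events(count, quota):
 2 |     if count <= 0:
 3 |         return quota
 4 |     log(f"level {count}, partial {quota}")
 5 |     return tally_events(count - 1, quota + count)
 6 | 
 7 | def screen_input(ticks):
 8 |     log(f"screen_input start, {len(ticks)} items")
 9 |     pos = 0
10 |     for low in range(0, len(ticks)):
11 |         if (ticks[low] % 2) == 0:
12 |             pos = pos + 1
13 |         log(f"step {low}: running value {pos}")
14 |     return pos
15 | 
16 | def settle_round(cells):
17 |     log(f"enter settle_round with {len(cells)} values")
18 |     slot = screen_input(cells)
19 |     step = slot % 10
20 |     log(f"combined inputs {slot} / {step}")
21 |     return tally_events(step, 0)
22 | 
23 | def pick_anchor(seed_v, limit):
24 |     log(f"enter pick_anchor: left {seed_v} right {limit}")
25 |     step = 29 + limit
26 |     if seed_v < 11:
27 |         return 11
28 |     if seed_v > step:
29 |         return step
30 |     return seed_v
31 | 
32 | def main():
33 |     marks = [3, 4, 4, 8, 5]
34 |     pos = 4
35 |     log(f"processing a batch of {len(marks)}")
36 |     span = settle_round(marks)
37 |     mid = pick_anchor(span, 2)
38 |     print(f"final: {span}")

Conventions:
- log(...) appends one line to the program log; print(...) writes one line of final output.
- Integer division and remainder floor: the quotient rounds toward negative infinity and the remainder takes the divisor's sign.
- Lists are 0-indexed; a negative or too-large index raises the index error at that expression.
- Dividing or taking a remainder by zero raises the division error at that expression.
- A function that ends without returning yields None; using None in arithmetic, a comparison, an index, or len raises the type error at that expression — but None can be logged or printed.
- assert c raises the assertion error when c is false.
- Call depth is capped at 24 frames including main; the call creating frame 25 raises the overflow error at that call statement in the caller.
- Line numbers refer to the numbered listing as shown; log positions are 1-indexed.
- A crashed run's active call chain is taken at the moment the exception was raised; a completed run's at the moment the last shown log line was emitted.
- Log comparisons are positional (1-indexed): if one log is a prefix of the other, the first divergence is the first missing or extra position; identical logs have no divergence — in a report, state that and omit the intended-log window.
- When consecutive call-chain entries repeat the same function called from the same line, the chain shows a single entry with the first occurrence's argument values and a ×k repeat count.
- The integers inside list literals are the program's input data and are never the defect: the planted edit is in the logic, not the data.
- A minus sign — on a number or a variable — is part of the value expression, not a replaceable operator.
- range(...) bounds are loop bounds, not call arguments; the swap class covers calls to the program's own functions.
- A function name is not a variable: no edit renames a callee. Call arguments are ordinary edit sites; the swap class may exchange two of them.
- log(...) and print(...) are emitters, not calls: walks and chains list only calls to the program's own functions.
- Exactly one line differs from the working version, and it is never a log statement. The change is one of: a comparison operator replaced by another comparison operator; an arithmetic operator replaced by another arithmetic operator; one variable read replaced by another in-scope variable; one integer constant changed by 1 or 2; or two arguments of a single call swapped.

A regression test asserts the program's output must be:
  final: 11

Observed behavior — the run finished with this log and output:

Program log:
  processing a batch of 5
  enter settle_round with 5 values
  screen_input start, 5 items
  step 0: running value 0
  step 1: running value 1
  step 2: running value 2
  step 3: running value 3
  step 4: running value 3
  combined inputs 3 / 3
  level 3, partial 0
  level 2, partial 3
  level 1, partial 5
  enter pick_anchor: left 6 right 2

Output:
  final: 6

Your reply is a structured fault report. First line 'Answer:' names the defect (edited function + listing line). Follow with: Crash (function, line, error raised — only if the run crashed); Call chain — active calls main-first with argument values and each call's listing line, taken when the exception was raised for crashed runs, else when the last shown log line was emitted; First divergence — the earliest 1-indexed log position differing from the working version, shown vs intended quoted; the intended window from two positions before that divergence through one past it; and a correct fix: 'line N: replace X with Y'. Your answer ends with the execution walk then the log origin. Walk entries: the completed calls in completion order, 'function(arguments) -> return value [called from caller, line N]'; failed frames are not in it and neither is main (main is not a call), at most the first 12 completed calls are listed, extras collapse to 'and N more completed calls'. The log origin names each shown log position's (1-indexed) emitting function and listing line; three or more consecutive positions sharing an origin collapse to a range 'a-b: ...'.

Answer: the defect is in main at line 38.
Key fact: Every logged value matches the working version; the printed result is what differs.
Call chain: main -> pick_anchor(6, 2) (called at line 37).
First divergence: there is none — every log position agrees.
Execution walk:
  screen_input([3, 4, 4, 8, 5]) -> 3  [called from settle_round, line 18]
  tally_events(0, 6) -> 6  [called from tally_events, line 5]
  tally_events(1, 5) -> 6  [called from tally_events, line 5]
  tally_events(2, 3) -> 6  [called from tally_events, line 5]
  tally_events(3, 0) -> 6  [called from settle_round, line 21]
  settle_round([3, 4, 4, 8, 5]) -> 6  [called from main, line 36]
  pick_anchor(6, 2) -> 11  [called from main, line 37]
Log origins:
  1: emitted by main (line 35)
  2: emitted by settle_round (line 17)
  3: emitted by screen_input (line 8)
  4-8: emitted by screen_input (line 13)
  9: emitted by settle_round (line 20)
  10-12: emitted by tally_events (line 4)
  13: emitted by pick_anchor (line 24)
A correct fix: line 38: replace `span` with `mid`.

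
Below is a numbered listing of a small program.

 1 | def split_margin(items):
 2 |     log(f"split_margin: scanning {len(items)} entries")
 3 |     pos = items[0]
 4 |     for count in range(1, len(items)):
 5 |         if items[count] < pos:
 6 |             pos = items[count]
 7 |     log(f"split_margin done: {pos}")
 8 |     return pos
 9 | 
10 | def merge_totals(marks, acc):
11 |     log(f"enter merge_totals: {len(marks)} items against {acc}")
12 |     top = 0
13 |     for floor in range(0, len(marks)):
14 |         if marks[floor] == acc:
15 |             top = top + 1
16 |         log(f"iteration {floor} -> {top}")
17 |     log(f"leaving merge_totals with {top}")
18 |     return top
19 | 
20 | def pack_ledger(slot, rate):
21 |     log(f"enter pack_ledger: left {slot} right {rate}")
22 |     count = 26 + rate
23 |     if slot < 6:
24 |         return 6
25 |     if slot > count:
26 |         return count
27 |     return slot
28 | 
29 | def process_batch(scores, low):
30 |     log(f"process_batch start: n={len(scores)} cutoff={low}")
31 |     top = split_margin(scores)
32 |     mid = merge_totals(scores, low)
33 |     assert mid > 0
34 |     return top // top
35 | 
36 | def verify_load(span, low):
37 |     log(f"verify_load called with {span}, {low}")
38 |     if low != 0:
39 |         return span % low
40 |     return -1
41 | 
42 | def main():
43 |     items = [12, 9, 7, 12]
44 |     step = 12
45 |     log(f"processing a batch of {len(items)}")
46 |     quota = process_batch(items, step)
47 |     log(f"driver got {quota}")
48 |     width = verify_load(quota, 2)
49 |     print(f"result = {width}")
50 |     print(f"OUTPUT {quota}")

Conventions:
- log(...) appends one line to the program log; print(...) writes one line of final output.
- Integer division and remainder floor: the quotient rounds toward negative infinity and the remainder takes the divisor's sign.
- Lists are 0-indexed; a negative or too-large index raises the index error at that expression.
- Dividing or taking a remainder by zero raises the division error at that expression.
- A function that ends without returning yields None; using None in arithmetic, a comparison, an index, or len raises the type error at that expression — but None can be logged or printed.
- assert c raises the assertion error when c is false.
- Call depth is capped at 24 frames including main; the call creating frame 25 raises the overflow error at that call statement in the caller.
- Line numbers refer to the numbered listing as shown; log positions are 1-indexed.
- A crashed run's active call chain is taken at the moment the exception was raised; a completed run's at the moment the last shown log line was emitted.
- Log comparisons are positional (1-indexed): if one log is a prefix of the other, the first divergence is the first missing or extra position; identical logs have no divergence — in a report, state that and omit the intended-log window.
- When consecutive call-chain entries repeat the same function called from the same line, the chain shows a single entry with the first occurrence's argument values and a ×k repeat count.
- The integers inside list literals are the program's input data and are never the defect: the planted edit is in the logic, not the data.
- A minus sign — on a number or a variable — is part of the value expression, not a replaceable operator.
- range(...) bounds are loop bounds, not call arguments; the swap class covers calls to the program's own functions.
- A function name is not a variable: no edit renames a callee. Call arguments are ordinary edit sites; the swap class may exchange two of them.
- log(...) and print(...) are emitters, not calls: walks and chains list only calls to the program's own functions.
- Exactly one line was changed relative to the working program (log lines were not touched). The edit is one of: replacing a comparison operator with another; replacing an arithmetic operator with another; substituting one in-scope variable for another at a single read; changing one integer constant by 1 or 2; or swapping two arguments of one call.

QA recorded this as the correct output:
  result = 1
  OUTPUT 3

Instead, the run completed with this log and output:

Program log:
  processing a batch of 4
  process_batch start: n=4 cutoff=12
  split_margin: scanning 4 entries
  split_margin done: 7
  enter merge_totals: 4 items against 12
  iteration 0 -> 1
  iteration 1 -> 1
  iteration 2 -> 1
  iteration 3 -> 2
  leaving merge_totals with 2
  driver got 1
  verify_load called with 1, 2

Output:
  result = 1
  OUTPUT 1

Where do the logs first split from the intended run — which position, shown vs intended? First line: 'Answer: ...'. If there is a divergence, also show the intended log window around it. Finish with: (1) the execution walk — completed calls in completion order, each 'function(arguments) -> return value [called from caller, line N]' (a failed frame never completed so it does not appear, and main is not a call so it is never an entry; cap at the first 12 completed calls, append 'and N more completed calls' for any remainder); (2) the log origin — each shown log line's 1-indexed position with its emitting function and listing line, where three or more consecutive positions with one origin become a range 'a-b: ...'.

Answer: at position 11 the run shows 'driver got 1' where the working version logs 'driver got 3'.
Intended log window:
  9: iteration 3 -> 2
  10: leaving merge_totals with 2
  11: driver got 3
  12: verify_load called with 3, 2
Execution walk:
  split_margin([12, 9, 7, 12]) -> 7  [called from process_batch, line 31]
  merge_totals([12, 9, 7, 12], 12) -> 2  [called from process_batch, line 32]
  process_batch([12, 9, 7, 12], 12) -> 1  [called from main, line 46]
  verify_load(1, 2) -> 1  [called from main, line 48]
Log origins:
  1: logged in main at line 45
  2: logged in process_batch at line 30
  3: logged in split_margin at line 2
  4: logged in split_margin at line 7
  5: logged in merge_totals at line 11
  6-9: logged in merge_totals at line 16
  10: logged in merge_totals at line 17
  11: logged in main at line 47
  12: logged in verify_load at line 37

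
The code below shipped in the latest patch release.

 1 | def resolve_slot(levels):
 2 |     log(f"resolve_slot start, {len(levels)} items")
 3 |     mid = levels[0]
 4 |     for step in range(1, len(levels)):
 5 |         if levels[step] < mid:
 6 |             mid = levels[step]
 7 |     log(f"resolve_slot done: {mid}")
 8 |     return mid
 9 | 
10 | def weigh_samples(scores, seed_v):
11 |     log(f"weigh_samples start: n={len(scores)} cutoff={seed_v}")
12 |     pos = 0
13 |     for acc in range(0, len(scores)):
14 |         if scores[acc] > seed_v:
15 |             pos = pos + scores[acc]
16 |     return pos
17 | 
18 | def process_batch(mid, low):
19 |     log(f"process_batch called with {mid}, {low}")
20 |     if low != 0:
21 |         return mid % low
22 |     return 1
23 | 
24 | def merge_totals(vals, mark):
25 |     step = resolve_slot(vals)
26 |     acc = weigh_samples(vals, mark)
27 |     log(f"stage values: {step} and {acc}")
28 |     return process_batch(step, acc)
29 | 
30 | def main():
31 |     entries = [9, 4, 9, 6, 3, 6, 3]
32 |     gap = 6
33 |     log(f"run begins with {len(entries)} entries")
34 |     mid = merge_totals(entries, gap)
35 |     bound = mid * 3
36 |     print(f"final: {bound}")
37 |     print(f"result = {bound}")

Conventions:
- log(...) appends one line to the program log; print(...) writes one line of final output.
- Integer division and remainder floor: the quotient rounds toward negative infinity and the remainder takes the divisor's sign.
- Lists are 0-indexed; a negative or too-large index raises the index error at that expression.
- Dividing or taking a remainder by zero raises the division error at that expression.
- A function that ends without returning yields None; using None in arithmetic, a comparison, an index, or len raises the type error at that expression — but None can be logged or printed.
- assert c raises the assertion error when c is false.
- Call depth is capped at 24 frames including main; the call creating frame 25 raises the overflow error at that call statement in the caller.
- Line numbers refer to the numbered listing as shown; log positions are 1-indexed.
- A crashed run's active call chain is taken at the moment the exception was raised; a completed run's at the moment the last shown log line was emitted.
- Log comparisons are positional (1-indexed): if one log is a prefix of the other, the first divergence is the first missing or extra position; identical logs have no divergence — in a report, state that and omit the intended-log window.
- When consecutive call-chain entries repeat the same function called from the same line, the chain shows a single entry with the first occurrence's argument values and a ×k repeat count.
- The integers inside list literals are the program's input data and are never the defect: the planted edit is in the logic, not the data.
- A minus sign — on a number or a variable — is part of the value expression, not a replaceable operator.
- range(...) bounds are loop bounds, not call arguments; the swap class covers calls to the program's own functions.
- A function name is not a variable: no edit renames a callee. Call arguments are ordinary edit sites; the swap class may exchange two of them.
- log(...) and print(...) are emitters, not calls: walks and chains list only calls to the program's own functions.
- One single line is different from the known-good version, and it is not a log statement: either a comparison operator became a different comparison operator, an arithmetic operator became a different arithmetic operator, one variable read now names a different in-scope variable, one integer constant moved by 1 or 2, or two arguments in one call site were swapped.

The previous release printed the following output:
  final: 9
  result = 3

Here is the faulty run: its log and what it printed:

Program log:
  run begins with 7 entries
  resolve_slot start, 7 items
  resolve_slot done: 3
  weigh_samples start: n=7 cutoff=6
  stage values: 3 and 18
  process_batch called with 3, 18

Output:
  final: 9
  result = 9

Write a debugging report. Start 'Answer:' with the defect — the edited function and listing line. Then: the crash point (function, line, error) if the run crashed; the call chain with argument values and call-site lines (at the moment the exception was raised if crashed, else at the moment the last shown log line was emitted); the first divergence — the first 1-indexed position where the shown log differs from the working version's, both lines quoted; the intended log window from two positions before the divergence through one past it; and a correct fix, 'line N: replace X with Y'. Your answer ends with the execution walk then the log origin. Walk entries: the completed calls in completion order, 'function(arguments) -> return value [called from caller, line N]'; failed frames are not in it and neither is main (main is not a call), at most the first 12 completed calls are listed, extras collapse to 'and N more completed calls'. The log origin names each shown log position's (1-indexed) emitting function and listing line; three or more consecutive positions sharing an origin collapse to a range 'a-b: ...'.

Answer: the defect is in main at line 37.
The tell: Log streams are identical — the defect surfaces only in the printed output.
Call chain: main -> merge_totals([9, 4, 9, 6, 3, 6, 3], 6) (called at line 34) -> process_batch(3, 18) (called at line 28).
First divergence: there is none — every log position agrees.
Execution walk:
  resolve_slot([9, 4, 9, 6, 3, 6, 3]) -> 3  [called from merge_totals, line 25]
  weigh_samples([9, 4, 9, 6, 3, 6, 3], 6) -> 18  [called from merge_totals, line 26]
  process_batch(3, 18) -> 3  [called from merge_totals, line 28]
  merge_totals([9, 4, 9, 6, 3, 6, 3], 6) -> 3  [called from main, line 34]
Log origins:
  1: emitted by main (line 33)
  2: emitted by resolve_slot (line 2)
  3: emitted by resolve_slot (line 7)
  4: emitted by weigh_samples (line 11)
  5: emitted by merge_totals (line 27)
  6: emitted by process_batch (line 19)
A correct fix: line 37: replace `bound` with `mid`.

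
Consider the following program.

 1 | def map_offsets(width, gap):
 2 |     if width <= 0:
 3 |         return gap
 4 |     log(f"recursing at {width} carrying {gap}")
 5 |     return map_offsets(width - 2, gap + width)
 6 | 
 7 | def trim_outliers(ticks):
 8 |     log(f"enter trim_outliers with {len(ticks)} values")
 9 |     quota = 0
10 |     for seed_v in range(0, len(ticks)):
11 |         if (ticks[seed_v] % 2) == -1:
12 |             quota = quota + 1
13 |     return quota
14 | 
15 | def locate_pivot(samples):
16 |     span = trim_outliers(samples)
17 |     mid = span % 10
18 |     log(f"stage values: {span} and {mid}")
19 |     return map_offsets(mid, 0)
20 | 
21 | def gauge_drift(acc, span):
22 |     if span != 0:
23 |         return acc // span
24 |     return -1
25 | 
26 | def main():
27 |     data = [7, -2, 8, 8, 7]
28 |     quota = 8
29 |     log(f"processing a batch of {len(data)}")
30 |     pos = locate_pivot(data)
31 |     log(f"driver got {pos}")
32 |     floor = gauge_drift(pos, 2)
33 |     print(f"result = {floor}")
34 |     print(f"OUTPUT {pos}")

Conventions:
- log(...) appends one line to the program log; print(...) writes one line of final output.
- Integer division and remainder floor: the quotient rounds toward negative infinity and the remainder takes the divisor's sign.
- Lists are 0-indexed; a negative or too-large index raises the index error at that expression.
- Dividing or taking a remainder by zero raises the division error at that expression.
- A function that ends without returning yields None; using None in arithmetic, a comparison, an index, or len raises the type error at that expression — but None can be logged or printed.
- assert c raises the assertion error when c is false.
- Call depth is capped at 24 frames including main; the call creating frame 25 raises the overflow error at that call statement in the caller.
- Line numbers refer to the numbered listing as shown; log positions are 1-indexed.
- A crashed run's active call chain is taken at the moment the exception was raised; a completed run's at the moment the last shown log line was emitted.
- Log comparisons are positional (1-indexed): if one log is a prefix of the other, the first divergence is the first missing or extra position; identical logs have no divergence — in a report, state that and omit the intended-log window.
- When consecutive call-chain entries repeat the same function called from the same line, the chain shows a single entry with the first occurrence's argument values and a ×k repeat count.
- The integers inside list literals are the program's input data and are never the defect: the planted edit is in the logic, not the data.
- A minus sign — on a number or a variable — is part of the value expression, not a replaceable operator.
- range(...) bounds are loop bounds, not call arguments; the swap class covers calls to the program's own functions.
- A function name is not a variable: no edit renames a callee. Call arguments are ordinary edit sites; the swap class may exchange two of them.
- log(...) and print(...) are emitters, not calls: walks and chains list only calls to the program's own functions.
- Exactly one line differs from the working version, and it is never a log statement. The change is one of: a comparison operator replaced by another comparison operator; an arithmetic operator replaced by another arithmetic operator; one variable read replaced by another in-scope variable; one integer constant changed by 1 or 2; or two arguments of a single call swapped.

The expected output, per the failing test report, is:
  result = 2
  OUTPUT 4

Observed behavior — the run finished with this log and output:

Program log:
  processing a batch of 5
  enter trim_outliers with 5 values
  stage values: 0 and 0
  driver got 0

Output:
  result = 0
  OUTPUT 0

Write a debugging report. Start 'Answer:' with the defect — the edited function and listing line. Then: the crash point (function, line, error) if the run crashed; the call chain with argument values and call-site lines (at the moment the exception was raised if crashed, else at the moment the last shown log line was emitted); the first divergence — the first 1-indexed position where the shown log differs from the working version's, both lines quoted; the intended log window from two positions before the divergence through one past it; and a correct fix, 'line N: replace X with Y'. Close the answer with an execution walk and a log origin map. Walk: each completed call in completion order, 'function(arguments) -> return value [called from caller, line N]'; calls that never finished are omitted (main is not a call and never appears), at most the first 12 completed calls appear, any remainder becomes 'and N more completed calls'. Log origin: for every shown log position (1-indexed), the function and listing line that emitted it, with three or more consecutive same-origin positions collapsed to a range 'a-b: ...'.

Answer: the defect is in trim_outliers at line 11.
The tell: The log first diverges at position 3: the faulty run prints 'stage values: 0 and 0' where the working version prints 'stage values: 3 and 3'.
Call chain: main.
First divergence: position 3; shown 'stage values: 0 and 0' vs intended 'stage values: 3 and 3'.
Intended log window:
  1: processing a batch of 5
  2: enter trim_outliers with 5 values
  3: stage values: 3 and 3
  4: recursing at 3 carrying 0
Execution walk:
  trim_outliers([7, -2, 8, 8, 7]) -> 0  [called from locate_pivot, line 16]
  map_offsets(0, 0) -> 0  [called from locate_pivot, line 19]
  locate_pivot([7, -2, 8, 8, 7]) -> 0  [called from main, line 30]
  gauge_drift(0, 2) -> 0  [called from main, line 32]
Log line origins:
  1: emitted by main (line 29)
  2: emitted by trim_outliers (line 8)
  3: emitted by locate_pivot (line 18)
  4: emitted by main (line 31)
A correct fix: line 11: replace `-1` with `0`.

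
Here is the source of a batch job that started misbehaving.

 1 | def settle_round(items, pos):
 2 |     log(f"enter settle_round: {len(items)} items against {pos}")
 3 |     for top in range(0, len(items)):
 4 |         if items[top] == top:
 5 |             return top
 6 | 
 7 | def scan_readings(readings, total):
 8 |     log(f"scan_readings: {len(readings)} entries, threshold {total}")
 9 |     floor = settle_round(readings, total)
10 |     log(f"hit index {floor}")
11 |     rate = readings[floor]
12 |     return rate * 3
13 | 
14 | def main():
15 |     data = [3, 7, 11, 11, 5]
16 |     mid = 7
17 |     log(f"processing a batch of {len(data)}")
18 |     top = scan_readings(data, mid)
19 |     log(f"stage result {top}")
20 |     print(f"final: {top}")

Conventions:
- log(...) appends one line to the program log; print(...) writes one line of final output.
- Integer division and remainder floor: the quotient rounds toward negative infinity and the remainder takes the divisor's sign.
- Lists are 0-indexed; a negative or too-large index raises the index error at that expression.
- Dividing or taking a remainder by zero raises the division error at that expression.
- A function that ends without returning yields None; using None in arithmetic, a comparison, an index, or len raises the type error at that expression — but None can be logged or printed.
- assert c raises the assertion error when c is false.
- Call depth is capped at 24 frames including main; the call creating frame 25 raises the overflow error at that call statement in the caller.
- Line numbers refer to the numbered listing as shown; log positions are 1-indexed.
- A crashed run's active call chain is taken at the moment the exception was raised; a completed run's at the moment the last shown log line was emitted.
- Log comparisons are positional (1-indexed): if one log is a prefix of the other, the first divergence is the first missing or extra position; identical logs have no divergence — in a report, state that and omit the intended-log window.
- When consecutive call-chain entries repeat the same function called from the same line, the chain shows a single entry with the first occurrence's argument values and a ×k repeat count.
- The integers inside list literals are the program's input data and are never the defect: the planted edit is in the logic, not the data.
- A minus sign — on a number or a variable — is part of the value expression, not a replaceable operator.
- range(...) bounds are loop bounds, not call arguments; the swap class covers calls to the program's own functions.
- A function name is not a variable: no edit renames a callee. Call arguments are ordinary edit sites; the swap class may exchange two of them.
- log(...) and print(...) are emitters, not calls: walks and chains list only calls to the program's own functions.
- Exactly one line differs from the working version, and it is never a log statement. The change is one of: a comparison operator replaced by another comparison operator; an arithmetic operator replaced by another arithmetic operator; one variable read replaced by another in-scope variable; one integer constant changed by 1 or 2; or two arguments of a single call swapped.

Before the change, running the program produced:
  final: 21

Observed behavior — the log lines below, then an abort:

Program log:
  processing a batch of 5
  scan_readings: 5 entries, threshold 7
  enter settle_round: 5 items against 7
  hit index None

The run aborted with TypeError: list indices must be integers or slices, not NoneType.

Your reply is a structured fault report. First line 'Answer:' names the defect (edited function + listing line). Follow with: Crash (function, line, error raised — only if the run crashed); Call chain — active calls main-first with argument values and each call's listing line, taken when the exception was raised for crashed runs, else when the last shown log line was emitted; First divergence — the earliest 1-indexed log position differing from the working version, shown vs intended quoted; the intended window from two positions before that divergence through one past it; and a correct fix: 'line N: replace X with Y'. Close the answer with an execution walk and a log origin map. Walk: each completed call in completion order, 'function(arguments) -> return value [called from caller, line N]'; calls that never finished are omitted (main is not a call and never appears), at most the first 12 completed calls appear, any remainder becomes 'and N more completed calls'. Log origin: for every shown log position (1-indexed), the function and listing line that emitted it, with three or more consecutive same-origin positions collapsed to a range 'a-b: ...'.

Answer: the defect is in settle_round at line 4.
Key observation: The log first diverges at position 4: the faulty run prints 'hit index None' where the working version prints 'hit index 1'.
Crash: scan_readings, line 11, TypeError.
Call chain: main -> scan_readings([3, 7, 11, 11, 5], 7) (called at line 18).
First divergence: position 4 — the shown line 'hit index None' should read 'hit index 1'.
Intended log window:
  2: scan_readings: 5 entries, threshold 7
  3: enter settle_round: 5 items against 7
  4: hit index 1
  5: stage result 21
Execution walk:
  settle_round([3, 7, 11, 11, 5], 7) -> None  [called from scan_readings, line 9]
Log origins:
  1 — main, line 17
  2 — scan_readings, line 8
  3 — settle_round, line 2
  4 — scan_readings, line 10
A correct fix: line 4: replace `items[top] == top` with `items[top] == pos`.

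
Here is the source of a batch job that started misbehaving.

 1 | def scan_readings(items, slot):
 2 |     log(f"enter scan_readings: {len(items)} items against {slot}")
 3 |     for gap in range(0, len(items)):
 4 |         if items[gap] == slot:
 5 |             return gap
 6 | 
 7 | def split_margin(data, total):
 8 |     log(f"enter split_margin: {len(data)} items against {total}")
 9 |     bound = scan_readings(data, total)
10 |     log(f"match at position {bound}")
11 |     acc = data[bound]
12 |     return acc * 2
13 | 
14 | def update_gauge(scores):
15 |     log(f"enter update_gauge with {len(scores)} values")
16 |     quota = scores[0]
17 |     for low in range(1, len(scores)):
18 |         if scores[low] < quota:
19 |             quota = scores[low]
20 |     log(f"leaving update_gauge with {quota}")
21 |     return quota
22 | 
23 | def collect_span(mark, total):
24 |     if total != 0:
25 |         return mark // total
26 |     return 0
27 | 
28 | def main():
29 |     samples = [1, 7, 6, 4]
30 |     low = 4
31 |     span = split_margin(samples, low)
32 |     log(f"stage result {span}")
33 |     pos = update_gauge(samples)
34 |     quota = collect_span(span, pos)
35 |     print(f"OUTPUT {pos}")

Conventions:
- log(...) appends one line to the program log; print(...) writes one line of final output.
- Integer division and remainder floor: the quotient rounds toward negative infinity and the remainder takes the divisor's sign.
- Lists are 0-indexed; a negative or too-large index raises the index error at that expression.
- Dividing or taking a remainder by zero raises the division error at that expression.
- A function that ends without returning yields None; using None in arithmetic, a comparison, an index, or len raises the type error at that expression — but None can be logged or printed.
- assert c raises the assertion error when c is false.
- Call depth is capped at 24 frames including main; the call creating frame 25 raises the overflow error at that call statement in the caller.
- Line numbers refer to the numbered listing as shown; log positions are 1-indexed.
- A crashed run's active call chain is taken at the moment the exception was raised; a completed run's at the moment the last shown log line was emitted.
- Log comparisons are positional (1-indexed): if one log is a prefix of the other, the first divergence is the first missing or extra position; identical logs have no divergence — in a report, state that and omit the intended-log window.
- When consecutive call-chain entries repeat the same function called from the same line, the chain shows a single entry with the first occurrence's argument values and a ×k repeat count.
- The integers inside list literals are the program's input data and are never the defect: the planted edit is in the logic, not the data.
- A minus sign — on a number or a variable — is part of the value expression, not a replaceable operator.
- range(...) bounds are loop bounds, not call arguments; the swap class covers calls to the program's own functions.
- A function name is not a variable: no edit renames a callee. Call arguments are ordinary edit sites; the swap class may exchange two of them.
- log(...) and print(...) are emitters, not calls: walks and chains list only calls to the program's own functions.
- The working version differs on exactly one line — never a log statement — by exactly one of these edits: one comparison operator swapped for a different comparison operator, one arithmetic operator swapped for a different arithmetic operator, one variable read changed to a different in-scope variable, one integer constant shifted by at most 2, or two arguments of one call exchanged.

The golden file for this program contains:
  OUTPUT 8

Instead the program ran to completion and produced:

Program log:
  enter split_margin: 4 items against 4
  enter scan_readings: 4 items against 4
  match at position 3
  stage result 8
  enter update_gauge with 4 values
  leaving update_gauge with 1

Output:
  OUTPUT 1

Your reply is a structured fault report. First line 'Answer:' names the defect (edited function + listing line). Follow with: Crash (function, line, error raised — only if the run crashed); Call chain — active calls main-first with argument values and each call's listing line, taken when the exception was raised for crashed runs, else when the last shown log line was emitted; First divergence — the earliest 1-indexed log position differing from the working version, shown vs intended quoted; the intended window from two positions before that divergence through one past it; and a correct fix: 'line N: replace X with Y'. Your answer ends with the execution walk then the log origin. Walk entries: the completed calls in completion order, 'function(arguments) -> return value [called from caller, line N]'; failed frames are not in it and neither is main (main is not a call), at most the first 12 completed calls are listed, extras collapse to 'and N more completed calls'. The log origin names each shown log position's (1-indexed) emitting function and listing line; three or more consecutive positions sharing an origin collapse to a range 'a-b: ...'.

Answer: the defect is in main at line 35.
Key fact: The two runs log identically and part ways only at the printed values.
Call chain: main -> update_gauge([1, 7, 6, 4]) (called at line 33).
First divergence: none (the log streams are identical).
Execution walk:
  scan_readings([1, 7, 6, 4], 4) -> 3  [called from split_margin, line 9]
  split_margin([1, 7, 6, 4], 4) -> 8  [called from main, line 31]
  update_gauge([1, 7, 6, 4]) -> 1  [called from main, line 33]
  collect_span(8, 1) -> 8  [called from main, line 34]
Log origins:
  1: emitted by split_margin (line 8)
  2: emitted by scan_readings (line 2)
  3: emitted by split_margin (line 10)
  4: emitted by main (line 32)
  5: emitted by update_gauge (line 15)
  6: emitted by update_gauge (line 20)
A correct fix: line 35: replace `pos` with `quota`.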